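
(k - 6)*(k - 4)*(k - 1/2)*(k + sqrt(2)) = k^4 - 21*k^3/2 + sqrt(2)*k^3 - 21*sqrt(2)*k^2/2 + 29*k^2 - 12*k + 29*sqrt(2)*k - 12*sqrt(2)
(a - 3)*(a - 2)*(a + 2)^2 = a^4 - a^3 - 10*a^2 + 4*a + 24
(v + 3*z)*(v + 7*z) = v^2 + 10*v*z + 21*z^2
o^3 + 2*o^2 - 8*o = o*(o - 2)*(o + 4)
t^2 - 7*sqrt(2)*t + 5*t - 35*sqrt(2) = (t + 5)*(t - 7*sqrt(2))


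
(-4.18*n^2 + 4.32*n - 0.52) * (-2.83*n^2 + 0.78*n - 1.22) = 11.8294*n^4 - 15.486*n^3 + 9.9408*n^2 - 5.676*n + 0.6344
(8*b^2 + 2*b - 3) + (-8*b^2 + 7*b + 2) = 9*b - 1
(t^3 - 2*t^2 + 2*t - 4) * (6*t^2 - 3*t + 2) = 6*t^5 - 15*t^4 + 20*t^3 - 34*t^2 + 16*t - 8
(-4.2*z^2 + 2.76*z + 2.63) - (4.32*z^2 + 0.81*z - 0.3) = -8.52*z^2 + 1.95*z + 2.93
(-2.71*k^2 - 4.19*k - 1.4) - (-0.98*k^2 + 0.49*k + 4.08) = -1.73*k^2 - 4.68*k - 5.48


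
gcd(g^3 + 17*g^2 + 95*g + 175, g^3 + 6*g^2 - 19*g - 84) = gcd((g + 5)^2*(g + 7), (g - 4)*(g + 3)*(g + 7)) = g + 7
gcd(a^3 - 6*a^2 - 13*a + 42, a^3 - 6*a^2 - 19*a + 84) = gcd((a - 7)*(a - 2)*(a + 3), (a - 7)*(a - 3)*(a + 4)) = a - 7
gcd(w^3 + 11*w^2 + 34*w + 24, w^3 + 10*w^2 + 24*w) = w^2 + 10*w + 24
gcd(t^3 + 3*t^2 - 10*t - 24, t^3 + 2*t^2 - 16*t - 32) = t^2 + 6*t + 8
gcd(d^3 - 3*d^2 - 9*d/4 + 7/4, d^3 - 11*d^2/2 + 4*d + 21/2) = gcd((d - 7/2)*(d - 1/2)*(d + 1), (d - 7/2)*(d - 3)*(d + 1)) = d^2 - 5*d/2 - 7/2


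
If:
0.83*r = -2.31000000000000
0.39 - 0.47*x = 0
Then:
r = -2.78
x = 0.83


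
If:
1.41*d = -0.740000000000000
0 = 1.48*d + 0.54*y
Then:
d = -0.52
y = 1.44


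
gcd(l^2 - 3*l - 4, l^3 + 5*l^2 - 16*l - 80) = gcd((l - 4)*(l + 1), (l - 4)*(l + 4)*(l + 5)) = l - 4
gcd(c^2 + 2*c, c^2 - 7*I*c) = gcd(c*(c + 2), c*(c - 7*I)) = c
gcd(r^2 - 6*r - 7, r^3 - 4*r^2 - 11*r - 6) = r + 1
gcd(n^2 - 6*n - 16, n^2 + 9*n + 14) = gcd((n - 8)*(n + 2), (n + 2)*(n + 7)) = n + 2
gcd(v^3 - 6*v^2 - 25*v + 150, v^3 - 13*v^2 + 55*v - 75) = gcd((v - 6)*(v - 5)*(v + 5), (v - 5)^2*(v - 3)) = v - 5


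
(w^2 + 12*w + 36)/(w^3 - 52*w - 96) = (w + 6)/(w^2 - 6*w - 16)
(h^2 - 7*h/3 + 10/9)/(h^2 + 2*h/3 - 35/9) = (3*h - 2)/(3*h + 7)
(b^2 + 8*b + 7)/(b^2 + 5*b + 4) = (b + 7)/(b + 4)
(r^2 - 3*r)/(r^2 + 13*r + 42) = r*(r - 3)/(r^2 + 13*r + 42)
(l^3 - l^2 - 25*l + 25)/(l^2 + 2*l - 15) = (l^2 - 6*l + 5)/(l - 3)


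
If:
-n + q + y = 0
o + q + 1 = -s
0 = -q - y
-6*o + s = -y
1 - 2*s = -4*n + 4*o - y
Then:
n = 0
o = 5/11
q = -23/11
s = 7/11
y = 23/11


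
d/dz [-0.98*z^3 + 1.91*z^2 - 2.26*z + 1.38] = -2.94*z^2 + 3.82*z - 2.26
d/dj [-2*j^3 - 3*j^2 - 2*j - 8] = -6*j^2 - 6*j - 2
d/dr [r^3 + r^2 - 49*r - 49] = 3*r^2 + 2*r - 49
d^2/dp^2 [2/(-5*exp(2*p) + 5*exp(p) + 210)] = 2*(2*(2*exp(p) - 1)^2*exp(p) + (4*exp(p) - 1)*(-exp(2*p) + exp(p) + 42))*exp(p)/(5*(-exp(2*p) + exp(p) + 42)^3)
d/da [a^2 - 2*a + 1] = 2*a - 2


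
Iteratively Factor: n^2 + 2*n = (n)*(n + 2)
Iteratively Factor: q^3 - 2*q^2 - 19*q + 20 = (q - 1)*(q^2 - q - 20) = (q - 1)*(q + 4)*(q - 5)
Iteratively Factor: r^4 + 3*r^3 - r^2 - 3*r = (r + 1)*(r^3 + 2*r^2 - 3*r) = (r + 1)*(r + 3)*(r^2 - r) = (r - 1)*(r + 1)*(r + 3)*(r)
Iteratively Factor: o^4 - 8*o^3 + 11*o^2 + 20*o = (o)*(o^3 - 8*o^2 + 11*o + 20) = o*(o - 5)*(o^2 - 3*o - 4) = o*(o - 5)*(o - 4)*(o + 1)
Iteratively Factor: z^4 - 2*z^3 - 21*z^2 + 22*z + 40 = (z + 1)*(z^3 - 3*z^2 - 18*z + 40) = (z - 5)*(z + 1)*(z^2 + 2*z - 8) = (z - 5)*(z - 2)*(z + 1)*(z + 4)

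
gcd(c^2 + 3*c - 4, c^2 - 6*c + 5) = c - 1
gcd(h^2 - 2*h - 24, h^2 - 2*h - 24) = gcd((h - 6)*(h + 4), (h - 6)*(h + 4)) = h^2 - 2*h - 24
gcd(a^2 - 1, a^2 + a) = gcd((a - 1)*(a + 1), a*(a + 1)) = a + 1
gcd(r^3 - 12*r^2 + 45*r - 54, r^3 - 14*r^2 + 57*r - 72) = r^2 - 6*r + 9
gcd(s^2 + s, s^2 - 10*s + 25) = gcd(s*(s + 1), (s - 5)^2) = 1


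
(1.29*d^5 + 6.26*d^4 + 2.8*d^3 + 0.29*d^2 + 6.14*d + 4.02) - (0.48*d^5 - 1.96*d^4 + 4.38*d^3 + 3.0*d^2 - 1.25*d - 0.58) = 0.81*d^5 + 8.22*d^4 - 1.58*d^3 - 2.71*d^2 + 7.39*d + 4.6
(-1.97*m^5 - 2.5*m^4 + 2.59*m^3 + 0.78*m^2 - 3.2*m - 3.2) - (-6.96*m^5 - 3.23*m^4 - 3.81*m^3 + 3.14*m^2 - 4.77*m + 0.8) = 4.99*m^5 + 0.73*m^4 + 6.4*m^3 - 2.36*m^2 + 1.57*m - 4.0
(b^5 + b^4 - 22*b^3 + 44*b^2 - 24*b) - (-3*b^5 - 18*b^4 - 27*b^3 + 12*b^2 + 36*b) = 4*b^5 + 19*b^4 + 5*b^3 + 32*b^2 - 60*b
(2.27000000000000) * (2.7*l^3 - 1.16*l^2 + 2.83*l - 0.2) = 6.129*l^3 - 2.6332*l^2 + 6.4241*l - 0.454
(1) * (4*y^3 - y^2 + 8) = 4*y^3 - y^2 + 8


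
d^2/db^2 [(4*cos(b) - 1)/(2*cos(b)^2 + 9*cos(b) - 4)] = (-144*sin(b)^4*cos(b) + 88*sin(b)^4 - 121*sin(b)^2 - 31*cos(b)/2 - 117*cos(3*b)/2 + 8*cos(5*b) + 143)/(-2*sin(b)^2 + 9*cos(b) - 2)^3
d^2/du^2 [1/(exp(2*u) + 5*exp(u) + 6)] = (2*(2*exp(u) + 5)^2*exp(u) - (4*exp(u) + 5)*(exp(2*u) + 5*exp(u) + 6))*exp(u)/(exp(2*u) + 5*exp(u) + 6)^3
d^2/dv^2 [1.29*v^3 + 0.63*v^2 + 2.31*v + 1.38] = 7.74*v + 1.26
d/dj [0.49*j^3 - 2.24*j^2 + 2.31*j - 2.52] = 1.47*j^2 - 4.48*j + 2.31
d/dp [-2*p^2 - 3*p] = -4*p - 3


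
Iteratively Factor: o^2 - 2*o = (o)*(o - 2)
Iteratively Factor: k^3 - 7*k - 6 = (k + 1)*(k^2 - k - 6) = (k - 3)*(k + 1)*(k + 2)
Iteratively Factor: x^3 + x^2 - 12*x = (x + 4)*(x^2 - 3*x) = (x - 3)*(x + 4)*(x)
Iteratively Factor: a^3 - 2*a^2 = (a)*(a^2 - 2*a) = a^2*(a - 2)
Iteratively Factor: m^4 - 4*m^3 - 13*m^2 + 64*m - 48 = (m - 4)*(m^3 - 13*m + 12) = (m - 4)*(m - 1)*(m^2 + m - 12) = (m - 4)*(m - 1)*(m + 4)*(m - 3)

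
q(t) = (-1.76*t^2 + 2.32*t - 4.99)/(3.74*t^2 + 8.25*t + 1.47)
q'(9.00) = -0.01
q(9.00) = -0.33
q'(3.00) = -0.02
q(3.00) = -0.23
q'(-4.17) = -0.48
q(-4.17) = -1.41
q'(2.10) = 0.01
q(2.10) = -0.22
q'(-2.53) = -9.00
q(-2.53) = -4.88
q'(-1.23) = -3.30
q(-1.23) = 3.48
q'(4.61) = -0.02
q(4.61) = -0.27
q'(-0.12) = 141.70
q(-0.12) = -9.92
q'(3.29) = -0.02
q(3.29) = -0.24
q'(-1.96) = -973.30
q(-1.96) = 49.03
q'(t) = (2.32 - 3.52*t)/(3.74*t^2 + 8.25*t + 1.47) + (-7.48*t - 8.25)*(-1.76*t^2 + 2.32*t - 4.99)/(3.74*t^2 + 8.25*t + 1.47)^2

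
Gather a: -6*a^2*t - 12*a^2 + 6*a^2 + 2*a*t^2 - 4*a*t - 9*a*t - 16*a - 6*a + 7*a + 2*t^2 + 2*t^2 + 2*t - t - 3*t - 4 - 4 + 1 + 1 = a^2*(-6*t - 6) + a*(2*t^2 - 13*t - 15) + 4*t^2 - 2*t - 6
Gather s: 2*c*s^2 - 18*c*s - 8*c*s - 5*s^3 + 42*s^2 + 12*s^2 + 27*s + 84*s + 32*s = -5*s^3 + s^2*(2*c + 54) + s*(143 - 26*c)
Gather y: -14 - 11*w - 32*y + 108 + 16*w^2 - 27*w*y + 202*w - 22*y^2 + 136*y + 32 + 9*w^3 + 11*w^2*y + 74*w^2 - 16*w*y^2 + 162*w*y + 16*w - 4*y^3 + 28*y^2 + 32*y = 9*w^3 + 90*w^2 + 207*w - 4*y^3 + y^2*(6 - 16*w) + y*(11*w^2 + 135*w + 136) + 126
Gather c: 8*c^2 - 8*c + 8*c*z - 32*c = 8*c^2 + c*(8*z - 40)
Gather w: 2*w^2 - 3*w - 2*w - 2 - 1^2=2*w^2 - 5*w - 3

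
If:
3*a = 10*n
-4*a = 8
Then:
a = -2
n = -3/5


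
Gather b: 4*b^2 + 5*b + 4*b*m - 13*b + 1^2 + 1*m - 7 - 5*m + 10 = 4*b^2 + b*(4*m - 8) - 4*m + 4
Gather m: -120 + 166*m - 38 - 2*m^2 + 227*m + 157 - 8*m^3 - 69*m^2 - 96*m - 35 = -8*m^3 - 71*m^2 + 297*m - 36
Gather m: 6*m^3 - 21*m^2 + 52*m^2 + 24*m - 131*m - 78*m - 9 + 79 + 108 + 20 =6*m^3 + 31*m^2 - 185*m + 198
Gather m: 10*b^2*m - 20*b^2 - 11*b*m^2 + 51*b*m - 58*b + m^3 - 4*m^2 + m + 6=-20*b^2 - 58*b + m^3 + m^2*(-11*b - 4) + m*(10*b^2 + 51*b + 1) + 6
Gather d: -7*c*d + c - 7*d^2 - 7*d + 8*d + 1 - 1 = c - 7*d^2 + d*(1 - 7*c)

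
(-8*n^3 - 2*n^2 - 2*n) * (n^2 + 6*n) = -8*n^5 - 50*n^4 - 14*n^3 - 12*n^2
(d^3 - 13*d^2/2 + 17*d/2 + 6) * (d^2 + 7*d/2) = d^5 - 3*d^4 - 57*d^3/4 + 143*d^2/4 + 21*d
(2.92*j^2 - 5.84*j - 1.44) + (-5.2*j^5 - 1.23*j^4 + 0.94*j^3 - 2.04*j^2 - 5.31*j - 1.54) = -5.2*j^5 - 1.23*j^4 + 0.94*j^3 + 0.88*j^2 - 11.15*j - 2.98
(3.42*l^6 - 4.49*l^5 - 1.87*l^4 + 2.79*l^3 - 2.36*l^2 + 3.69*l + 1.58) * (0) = 0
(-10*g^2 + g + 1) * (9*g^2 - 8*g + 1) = -90*g^4 + 89*g^3 - 9*g^2 - 7*g + 1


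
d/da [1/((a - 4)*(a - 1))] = (5 - 2*a)/(a^4 - 10*a^3 + 33*a^2 - 40*a + 16)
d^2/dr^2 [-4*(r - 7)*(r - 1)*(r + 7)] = 8 - 24*r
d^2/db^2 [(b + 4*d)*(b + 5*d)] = 2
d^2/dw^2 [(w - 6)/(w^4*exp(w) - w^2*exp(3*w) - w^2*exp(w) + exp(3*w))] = (2*(w - 6)*(-w^4 - 4*w^3 + 3*w^2*exp(2*w) + w^2 + 2*w*exp(2*w) + 2*w - 3*exp(2*w))^2 + (w^4 - w^2*exp(2*w) - w^2 + exp(2*w))*(-2*w^4 - 8*w^3 + 6*w^2*exp(2*w) + 2*w^2 + 4*w*exp(2*w) + 4*w - (w - 6)*(w^4 + 8*w^3 - 9*w^2*exp(2*w) + 11*w^2 - 12*w*exp(2*w) - 4*w + 7*exp(2*w) - 2) - 6*exp(2*w)))*exp(-w)/(w^4 - w^2*exp(2*w) - w^2 + exp(2*w))^3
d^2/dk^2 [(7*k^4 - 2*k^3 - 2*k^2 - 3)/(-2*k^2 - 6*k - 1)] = 4*(-14*k^6 - 126*k^5 - 399*k^4 - 146*k^3 + 9*k^2 + 57*k + 52)/(8*k^6 + 72*k^5 + 228*k^4 + 288*k^3 + 114*k^2 + 18*k + 1)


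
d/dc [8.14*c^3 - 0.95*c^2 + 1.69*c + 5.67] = 24.42*c^2 - 1.9*c + 1.69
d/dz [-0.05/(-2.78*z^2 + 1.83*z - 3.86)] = (0.0915 - 0.278*z)/(2.78*z^2 - 1.83*z + 3.86)^2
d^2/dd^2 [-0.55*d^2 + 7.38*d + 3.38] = -1.10000000000000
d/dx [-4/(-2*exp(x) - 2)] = -1/(2*cosh(x/2)^2)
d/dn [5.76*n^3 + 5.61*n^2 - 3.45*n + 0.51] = 17.28*n^2 + 11.22*n - 3.45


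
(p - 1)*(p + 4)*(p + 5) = p^3 + 8*p^2 + 11*p - 20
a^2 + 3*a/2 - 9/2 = (a - 3/2)*(a + 3)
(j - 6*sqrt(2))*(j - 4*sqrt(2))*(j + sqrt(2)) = j^3 - 9*sqrt(2)*j^2 + 28*j + 48*sqrt(2)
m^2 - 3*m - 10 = (m - 5)*(m + 2)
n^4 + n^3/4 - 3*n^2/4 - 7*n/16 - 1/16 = (n - 1)*(n + 1/4)*(n + 1/2)^2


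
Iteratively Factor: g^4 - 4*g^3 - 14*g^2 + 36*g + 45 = (g - 5)*(g^3 + g^2 - 9*g - 9) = (g - 5)*(g - 3)*(g^2 + 4*g + 3) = (g - 5)*(g - 3)*(g + 3)*(g + 1)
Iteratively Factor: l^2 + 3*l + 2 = (l + 1)*(l + 2)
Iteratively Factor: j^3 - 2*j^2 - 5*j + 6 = (j - 1)*(j^2 - j - 6) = (j - 3)*(j - 1)*(j + 2)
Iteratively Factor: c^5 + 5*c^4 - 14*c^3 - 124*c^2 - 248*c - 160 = (c - 5)*(c^4 + 10*c^3 + 36*c^2 + 56*c + 32) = (c - 5)*(c + 2)*(c^3 + 8*c^2 + 20*c + 16) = (c - 5)*(c + 2)*(c + 4)*(c^2 + 4*c + 4) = (c - 5)*(c + 2)^2*(c + 4)*(c + 2)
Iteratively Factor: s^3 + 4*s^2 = (s + 4)*(s^2) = s*(s + 4)*(s)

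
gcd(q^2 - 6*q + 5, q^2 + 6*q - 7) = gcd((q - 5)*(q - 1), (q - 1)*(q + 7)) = q - 1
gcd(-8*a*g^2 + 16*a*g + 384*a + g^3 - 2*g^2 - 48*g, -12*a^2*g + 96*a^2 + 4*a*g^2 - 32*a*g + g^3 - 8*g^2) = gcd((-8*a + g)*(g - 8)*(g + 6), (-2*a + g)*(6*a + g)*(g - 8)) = g - 8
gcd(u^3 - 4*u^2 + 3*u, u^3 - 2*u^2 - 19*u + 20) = u - 1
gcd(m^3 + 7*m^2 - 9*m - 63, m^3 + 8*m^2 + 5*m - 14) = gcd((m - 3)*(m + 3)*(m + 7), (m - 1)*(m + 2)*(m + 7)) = m + 7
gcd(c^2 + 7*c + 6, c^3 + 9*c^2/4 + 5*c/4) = c + 1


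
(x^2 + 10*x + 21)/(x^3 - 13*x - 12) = (x + 7)/(x^2 - 3*x - 4)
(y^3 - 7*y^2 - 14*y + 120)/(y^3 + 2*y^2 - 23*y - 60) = (y - 6)/(y + 3)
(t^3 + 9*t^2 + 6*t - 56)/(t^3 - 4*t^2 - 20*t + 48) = (t + 7)/(t - 6)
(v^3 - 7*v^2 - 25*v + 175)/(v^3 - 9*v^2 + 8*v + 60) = (v^2 - 2*v - 35)/(v^2 - 4*v - 12)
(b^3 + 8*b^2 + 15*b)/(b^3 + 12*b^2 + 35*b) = (b + 3)/(b + 7)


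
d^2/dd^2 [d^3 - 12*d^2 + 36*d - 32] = 6*d - 24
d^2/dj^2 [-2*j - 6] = 0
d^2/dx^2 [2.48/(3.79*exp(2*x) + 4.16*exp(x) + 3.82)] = (2.48*(7.58*exp(x) + 4.16)*(15.16*exp(x) + 8.32)*exp(x) - (37.5968*exp(x) + 10.3168)*(3.79*exp(2*x) + 4.16*exp(x) + 3.82))*exp(x)/(3.79*exp(2*x) + 4.16*exp(x) + 3.82)^3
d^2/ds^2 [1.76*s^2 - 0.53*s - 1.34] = 3.52000000000000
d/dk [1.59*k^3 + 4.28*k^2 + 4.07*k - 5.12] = 4.77*k^2 + 8.56*k + 4.07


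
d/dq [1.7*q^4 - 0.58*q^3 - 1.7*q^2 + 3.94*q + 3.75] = 6.8*q^3 - 1.74*q^2 - 3.4*q + 3.94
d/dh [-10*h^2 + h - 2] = 1 - 20*h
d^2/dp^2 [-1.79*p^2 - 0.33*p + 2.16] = -3.58000000000000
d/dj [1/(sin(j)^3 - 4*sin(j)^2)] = (8 - 3*sin(j))*cos(j)/((sin(j) - 4)^2*sin(j)^3)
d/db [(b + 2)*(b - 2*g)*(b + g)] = 3*b^2 - 2*b*g + 4*b - 2*g^2 - 2*g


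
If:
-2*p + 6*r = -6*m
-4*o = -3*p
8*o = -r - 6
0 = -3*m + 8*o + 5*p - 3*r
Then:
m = 6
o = 0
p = 0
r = -6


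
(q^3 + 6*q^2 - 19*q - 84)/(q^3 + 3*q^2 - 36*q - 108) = (q^2 + 3*q - 28)/(q^2 - 36)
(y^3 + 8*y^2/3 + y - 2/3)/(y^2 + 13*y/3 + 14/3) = (3*y^2 + 2*y - 1)/(3*y + 7)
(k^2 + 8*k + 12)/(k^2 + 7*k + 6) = (k + 2)/(k + 1)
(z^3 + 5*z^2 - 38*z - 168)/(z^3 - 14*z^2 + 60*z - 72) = (z^2 + 11*z + 28)/(z^2 - 8*z + 12)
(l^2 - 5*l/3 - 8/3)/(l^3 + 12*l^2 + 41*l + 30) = (l - 8/3)/(l^2 + 11*l + 30)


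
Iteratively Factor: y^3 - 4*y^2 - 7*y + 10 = (y - 5)*(y^2 + y - 2) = (y - 5)*(y + 2)*(y - 1)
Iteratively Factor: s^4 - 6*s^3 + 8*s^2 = (s)*(s^3 - 6*s^2 + 8*s) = s*(s - 2)*(s^2 - 4*s) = s^2*(s - 2)*(s - 4)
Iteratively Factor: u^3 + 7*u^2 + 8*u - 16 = (u + 4)*(u^2 + 3*u - 4) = (u + 4)^2*(u - 1)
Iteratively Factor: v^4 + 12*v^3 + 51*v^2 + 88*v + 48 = (v + 4)*(v^3 + 8*v^2 + 19*v + 12) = (v + 1)*(v + 4)*(v^2 + 7*v + 12) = (v + 1)*(v + 4)^2*(v + 3)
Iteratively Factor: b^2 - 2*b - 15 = (b + 3)*(b - 5)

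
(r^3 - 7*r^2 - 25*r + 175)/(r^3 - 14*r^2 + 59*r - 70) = (r + 5)/(r - 2)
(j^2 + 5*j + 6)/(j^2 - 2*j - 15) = (j + 2)/(j - 5)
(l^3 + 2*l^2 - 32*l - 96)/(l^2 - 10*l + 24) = (l^2 + 8*l + 16)/(l - 4)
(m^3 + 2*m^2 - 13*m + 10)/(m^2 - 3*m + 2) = m + 5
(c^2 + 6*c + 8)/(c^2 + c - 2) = (c + 4)/(c - 1)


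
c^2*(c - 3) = c^3 - 3*c^2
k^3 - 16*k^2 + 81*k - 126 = (k - 7)*(k - 6)*(k - 3)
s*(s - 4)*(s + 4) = s^3 - 16*s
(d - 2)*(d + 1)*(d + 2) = d^3 + d^2 - 4*d - 4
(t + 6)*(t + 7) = t^2 + 13*t + 42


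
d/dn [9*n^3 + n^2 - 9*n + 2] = 27*n^2 + 2*n - 9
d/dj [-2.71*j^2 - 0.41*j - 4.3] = -5.42*j - 0.41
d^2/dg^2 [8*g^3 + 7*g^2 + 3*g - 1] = 48*g + 14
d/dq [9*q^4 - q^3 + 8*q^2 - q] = 36*q^3 - 3*q^2 + 16*q - 1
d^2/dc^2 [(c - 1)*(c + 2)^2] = 6*c + 6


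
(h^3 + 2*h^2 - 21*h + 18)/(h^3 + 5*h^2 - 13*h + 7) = (h^2 + 3*h - 18)/(h^2 + 6*h - 7)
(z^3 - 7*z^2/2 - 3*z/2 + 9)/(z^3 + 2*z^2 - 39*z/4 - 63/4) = 2*(z - 2)/(2*z + 7)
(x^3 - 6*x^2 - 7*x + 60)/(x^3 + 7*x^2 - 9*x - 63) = (x^2 - 9*x + 20)/(x^2 + 4*x - 21)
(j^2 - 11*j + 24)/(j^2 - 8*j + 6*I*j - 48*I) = (j - 3)/(j + 6*I)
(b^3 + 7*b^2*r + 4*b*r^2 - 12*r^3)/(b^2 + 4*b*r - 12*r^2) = (-b^2 - b*r + 2*r^2)/(-b + 2*r)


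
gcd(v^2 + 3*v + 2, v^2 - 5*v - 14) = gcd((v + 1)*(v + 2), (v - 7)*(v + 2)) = v + 2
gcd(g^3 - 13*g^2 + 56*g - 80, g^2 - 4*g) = g - 4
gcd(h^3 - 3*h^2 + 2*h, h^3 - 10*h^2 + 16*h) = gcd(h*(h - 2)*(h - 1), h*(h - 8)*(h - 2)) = h^2 - 2*h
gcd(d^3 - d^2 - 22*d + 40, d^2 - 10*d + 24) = d - 4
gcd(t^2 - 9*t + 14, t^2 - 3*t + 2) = t - 2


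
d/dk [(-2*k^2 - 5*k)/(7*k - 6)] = 2*(-7*k^2 + 12*k + 15)/(49*k^2 - 84*k + 36)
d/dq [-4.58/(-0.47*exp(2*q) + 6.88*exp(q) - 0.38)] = (31.5104 - 4.3052*exp(q))*exp(q)/(0.47*exp(2*q) - 6.88*exp(q) + 0.38)^2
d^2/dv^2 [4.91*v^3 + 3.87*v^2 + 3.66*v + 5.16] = 29.46*v + 7.74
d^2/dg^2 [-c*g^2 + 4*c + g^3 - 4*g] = -2*c + 6*g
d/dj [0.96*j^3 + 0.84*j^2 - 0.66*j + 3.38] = 2.88*j^2 + 1.68*j - 0.66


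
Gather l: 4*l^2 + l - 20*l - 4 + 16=4*l^2 - 19*l + 12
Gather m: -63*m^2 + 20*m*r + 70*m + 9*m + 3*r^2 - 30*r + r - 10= -63*m^2 + m*(20*r + 79) + 3*r^2 - 29*r - 10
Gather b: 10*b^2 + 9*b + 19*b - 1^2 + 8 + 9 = 10*b^2 + 28*b + 16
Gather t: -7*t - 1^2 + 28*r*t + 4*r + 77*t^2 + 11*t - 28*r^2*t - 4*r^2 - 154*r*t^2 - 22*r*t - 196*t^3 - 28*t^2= -4*r^2 + 4*r - 196*t^3 + t^2*(49 - 154*r) + t*(-28*r^2 + 6*r + 4) - 1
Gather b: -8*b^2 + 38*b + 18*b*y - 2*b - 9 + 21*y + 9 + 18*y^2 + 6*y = -8*b^2 + b*(18*y + 36) + 18*y^2 + 27*y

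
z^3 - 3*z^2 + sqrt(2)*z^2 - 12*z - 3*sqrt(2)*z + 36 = (z - 3)*(z - 2*sqrt(2))*(z + 3*sqrt(2))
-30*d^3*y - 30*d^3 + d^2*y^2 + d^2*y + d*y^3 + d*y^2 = (-5*d + y)*(6*d + y)*(d*y + d)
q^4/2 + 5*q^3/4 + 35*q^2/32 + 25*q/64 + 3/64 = (q/2 + 1/2)*(q + 1/4)*(q + 1/2)*(q + 3/4)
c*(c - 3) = c^2 - 3*c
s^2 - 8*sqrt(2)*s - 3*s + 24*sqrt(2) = (s - 3)*(s - 8*sqrt(2))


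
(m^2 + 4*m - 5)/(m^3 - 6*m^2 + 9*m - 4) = (m + 5)/(m^2 - 5*m + 4)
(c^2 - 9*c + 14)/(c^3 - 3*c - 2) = (c - 7)/(c^2 + 2*c + 1)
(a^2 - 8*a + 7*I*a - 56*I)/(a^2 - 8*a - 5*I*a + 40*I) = (a + 7*I)/(a - 5*I)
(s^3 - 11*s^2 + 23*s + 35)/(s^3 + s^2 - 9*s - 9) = (s^2 - 12*s + 35)/(s^2 - 9)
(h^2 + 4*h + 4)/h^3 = (h^2 + 4*h + 4)/h^3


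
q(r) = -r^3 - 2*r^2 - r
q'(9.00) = -280.00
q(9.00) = -900.00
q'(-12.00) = -385.00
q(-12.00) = 1452.00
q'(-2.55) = -10.31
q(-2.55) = 6.13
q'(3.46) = -50.75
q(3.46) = -68.82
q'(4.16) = -69.56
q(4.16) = -110.76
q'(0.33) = -2.65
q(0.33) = -0.58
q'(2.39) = -27.70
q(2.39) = -27.47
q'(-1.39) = -1.24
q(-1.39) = 0.21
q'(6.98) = -175.08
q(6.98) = -444.49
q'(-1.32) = -0.95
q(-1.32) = 0.14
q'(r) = -3*r^2 - 4*r - 1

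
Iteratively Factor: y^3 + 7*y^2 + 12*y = (y + 3)*(y^2 + 4*y) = y*(y + 3)*(y + 4)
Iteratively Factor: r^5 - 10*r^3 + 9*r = (r - 1)*(r^4 + r^3 - 9*r^2 - 9*r) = (r - 1)*(r + 3)*(r^3 - 2*r^2 - 3*r) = r*(r - 1)*(r + 3)*(r^2 - 2*r - 3) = r*(r - 1)*(r + 1)*(r + 3)*(r - 3)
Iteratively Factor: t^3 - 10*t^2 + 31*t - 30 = (t - 3)*(t^2 - 7*t + 10) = (t - 3)*(t - 2)*(t - 5)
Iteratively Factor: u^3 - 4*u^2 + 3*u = (u - 3)*(u^2 - u) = u*(u - 3)*(u - 1)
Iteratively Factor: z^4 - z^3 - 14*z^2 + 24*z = (z + 4)*(z^3 - 5*z^2 + 6*z) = (z - 2)*(z + 4)*(z^2 - 3*z) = z*(z - 2)*(z + 4)*(z - 3)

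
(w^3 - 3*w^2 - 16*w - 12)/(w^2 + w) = w - 4 - 12/w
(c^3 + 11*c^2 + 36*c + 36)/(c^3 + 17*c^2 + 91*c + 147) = (c^2 + 8*c + 12)/(c^2 + 14*c + 49)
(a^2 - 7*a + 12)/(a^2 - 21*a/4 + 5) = 4*(a - 3)/(4*a - 5)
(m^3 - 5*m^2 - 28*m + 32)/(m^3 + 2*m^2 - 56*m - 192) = (m - 1)/(m + 6)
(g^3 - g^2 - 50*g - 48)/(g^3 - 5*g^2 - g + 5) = (g^2 - 2*g - 48)/(g^2 - 6*g + 5)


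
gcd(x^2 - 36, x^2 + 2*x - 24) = x + 6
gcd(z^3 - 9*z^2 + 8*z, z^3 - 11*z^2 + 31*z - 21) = z - 1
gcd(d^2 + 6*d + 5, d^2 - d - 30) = d + 5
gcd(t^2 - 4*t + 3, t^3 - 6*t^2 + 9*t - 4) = t - 1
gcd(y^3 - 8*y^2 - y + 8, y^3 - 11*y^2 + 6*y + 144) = y - 8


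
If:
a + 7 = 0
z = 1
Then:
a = -7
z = 1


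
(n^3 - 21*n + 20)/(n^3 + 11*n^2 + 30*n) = (n^2 - 5*n + 4)/(n*(n + 6))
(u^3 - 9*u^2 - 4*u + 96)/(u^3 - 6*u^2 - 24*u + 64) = (u^2 - u - 12)/(u^2 + 2*u - 8)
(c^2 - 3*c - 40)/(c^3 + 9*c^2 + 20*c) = (c - 8)/(c*(c + 4))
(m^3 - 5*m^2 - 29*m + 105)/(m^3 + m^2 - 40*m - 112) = (m^2 + 2*m - 15)/(m^2 + 8*m + 16)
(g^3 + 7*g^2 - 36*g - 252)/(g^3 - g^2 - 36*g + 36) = (g + 7)/(g - 1)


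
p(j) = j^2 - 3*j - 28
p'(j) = 2*j - 3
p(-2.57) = -13.69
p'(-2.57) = -8.14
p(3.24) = -27.22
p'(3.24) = 3.48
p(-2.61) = -13.36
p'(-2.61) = -8.22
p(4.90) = -18.69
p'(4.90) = 6.80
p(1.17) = -30.14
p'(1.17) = -0.66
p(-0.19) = -27.39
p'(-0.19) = -3.38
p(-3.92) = -0.87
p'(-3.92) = -10.84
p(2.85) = -28.43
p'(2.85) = 2.70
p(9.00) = 26.00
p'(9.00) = 15.00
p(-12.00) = 152.00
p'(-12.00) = -27.00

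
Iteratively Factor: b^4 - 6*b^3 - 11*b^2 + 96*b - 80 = (b - 5)*(b^3 - b^2 - 16*b + 16) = (b - 5)*(b + 4)*(b^2 - 5*b + 4) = (b - 5)*(b - 4)*(b + 4)*(b - 1)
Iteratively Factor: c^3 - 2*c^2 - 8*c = (c)*(c^2 - 2*c - 8) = c*(c + 2)*(c - 4)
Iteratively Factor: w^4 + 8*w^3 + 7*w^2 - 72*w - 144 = (w + 4)*(w^3 + 4*w^2 - 9*w - 36) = (w - 3)*(w + 4)*(w^2 + 7*w + 12) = (w - 3)*(w + 3)*(w + 4)*(w + 4)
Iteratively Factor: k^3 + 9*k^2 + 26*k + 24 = (k + 4)*(k^2 + 5*k + 6) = (k + 3)*(k + 4)*(k + 2)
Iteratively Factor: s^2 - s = (s - 1)*(s)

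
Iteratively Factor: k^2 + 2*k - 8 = (k - 2)*(k + 4)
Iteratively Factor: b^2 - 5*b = (b - 5)*(b)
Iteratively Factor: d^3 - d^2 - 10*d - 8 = (d + 1)*(d^2 - 2*d - 8) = (d + 1)*(d + 2)*(d - 4)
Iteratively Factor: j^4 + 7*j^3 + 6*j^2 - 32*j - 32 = (j + 1)*(j^3 + 6*j^2 - 32) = (j + 1)*(j + 4)*(j^2 + 2*j - 8) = (j - 2)*(j + 1)*(j + 4)*(j + 4)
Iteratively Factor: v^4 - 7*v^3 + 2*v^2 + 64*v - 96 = (v - 4)*(v^3 - 3*v^2 - 10*v + 24) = (v - 4)*(v + 3)*(v^2 - 6*v + 8) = (v - 4)*(v - 2)*(v + 3)*(v - 4)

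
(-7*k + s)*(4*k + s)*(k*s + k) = -28*k^3*s - 28*k^3 - 3*k^2*s^2 - 3*k^2*s + k*s^3 + k*s^2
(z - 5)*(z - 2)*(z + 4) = z^3 - 3*z^2 - 18*z + 40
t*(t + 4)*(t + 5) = t^3 + 9*t^2 + 20*t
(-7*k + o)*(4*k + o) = -28*k^2 - 3*k*o + o^2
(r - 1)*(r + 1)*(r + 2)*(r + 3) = r^4 + 5*r^3 + 5*r^2 - 5*r - 6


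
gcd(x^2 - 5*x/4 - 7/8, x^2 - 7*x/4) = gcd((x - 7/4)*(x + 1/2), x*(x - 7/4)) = x - 7/4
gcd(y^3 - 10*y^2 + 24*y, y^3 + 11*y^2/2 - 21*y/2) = y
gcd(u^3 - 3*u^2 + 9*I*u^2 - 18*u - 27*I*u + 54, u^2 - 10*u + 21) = u - 3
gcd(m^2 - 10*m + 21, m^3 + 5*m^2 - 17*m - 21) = m - 3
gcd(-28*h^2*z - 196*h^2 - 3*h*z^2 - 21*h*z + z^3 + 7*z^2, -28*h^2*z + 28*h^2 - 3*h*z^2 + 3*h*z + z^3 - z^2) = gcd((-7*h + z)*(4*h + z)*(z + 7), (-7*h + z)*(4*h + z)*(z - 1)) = -28*h^2 - 3*h*z + z^2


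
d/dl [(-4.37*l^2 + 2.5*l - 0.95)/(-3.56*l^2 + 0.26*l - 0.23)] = (7.7638*l^2 - 4.7538*l - 0.328)/(12.6736*l^4 - 1.8512*l^3 + 1.7052*l^2 - 0.1196*l + 0.0529)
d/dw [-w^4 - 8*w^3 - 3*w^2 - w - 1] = -4*w^3 - 24*w^2 - 6*w - 1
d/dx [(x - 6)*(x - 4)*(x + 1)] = 3*x^2 - 18*x + 14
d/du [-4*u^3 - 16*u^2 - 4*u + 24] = -12*u^2 - 32*u - 4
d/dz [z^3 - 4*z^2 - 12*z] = 3*z^2 - 8*z - 12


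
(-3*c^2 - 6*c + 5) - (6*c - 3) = -3*c^2 - 12*c + 8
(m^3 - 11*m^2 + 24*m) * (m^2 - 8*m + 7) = m^5 - 19*m^4 + 119*m^3 - 269*m^2 + 168*m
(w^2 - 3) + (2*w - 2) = w^2 + 2*w - 5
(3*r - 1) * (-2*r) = -6*r^2 + 2*r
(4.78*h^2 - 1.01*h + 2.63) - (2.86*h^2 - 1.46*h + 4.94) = 1.92*h^2 + 0.45*h - 2.31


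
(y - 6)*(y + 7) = y^2 + y - 42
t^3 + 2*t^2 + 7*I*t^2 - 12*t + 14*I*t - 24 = (t + 2)*(t + 3*I)*(t + 4*I)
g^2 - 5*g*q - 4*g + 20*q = (g - 4)*(g - 5*q)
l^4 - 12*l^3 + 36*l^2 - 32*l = l*(l - 8)*(l - 2)^2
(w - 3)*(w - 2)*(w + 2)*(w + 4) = w^4 + w^3 - 16*w^2 - 4*w + 48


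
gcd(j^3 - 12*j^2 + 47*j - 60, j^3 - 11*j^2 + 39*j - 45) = j^2 - 8*j + 15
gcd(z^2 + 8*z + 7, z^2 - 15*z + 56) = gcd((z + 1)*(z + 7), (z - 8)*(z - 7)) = 1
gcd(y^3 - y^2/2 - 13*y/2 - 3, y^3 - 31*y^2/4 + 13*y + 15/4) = y - 3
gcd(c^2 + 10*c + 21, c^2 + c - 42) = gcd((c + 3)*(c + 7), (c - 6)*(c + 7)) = c + 7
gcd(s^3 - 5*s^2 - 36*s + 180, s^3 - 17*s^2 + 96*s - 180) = s^2 - 11*s + 30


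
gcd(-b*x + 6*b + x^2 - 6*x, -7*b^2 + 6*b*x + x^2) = -b + x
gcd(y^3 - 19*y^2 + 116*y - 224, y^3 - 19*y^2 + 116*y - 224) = y^3 - 19*y^2 + 116*y - 224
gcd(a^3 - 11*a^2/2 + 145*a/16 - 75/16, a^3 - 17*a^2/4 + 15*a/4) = a^2 - 17*a/4 + 15/4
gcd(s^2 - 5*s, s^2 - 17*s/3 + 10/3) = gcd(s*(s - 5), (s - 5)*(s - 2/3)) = s - 5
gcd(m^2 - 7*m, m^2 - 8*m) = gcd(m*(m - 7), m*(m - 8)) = m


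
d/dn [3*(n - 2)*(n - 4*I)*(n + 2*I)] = 9*n^2 + 12*n*(-1 - I) + 24 + 12*I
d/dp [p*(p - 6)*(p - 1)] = 3*p^2 - 14*p + 6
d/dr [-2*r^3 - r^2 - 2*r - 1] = -6*r^2 - 2*r - 2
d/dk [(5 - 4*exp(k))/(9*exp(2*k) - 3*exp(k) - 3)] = (4*exp(2*k) - 10*exp(k) + 3)*exp(k)/(9*exp(4*k) - 6*exp(3*k) - 5*exp(2*k) + 2*exp(k) + 1)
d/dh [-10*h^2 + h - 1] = 1 - 20*h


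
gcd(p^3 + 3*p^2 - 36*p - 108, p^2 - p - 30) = p - 6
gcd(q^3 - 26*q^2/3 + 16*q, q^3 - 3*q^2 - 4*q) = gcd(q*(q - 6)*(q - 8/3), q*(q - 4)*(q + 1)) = q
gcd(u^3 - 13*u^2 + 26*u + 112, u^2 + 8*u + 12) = u + 2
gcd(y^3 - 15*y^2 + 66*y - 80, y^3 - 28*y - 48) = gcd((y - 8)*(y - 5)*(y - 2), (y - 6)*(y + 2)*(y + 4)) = 1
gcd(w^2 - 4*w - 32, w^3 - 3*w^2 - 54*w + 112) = w - 8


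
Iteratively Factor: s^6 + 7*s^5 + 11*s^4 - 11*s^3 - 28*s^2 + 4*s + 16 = (s + 4)*(s^5 + 3*s^4 - s^3 - 7*s^2 + 4) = (s + 2)*(s + 4)*(s^4 + s^3 - 3*s^2 - s + 2) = (s + 2)^2*(s + 4)*(s^3 - s^2 - s + 1) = (s - 1)*(s + 2)^2*(s + 4)*(s^2 - 1) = (s - 1)^2*(s + 2)^2*(s + 4)*(s + 1)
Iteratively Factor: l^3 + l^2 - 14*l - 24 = (l + 3)*(l^2 - 2*l - 8) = (l - 4)*(l + 3)*(l + 2)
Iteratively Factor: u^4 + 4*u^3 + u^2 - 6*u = (u)*(u^3 + 4*u^2 + u - 6) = u*(u + 2)*(u^2 + 2*u - 3) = u*(u - 1)*(u + 2)*(u + 3)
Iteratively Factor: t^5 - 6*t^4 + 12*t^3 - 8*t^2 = (t - 2)*(t^4 - 4*t^3 + 4*t^2) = t*(t - 2)*(t^3 - 4*t^2 + 4*t) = t^2*(t - 2)*(t^2 - 4*t + 4) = t^2*(t - 2)^2*(t - 2)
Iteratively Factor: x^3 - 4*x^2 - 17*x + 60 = (x - 5)*(x^2 + x - 12) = (x - 5)*(x + 4)*(x - 3)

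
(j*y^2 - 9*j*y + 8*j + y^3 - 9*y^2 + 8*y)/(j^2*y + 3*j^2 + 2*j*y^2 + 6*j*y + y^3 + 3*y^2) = (y^2 - 9*y + 8)/(j*y + 3*j + y^2 + 3*y)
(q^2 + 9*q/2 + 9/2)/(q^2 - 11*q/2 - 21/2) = (q + 3)/(q - 7)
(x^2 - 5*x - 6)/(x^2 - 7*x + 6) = (x + 1)/(x - 1)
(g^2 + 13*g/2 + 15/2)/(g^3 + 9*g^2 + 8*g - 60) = (g + 3/2)/(g^2 + 4*g - 12)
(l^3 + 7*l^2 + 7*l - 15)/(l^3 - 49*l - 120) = (l - 1)/(l - 8)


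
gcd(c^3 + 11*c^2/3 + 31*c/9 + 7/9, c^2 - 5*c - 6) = c + 1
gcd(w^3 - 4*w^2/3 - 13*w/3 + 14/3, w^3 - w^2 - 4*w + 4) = w^2 + w - 2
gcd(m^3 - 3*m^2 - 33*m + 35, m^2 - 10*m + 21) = m - 7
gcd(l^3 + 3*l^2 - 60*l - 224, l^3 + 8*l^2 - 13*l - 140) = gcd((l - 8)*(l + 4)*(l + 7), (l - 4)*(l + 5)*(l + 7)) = l + 7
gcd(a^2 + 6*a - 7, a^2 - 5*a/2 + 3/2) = a - 1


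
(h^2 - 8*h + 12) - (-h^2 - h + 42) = 2*h^2 - 7*h - 30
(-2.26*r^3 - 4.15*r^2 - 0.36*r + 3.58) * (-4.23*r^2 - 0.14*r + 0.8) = 9.5598*r^5 + 17.8709*r^4 + 0.2958*r^3 - 18.413*r^2 - 0.7892*r + 2.864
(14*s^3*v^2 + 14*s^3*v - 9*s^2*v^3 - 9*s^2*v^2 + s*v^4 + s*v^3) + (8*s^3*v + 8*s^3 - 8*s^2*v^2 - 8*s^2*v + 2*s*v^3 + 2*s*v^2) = 14*s^3*v^2 + 22*s^3*v + 8*s^3 - 9*s^2*v^3 - 17*s^2*v^2 - 8*s^2*v + s*v^4 + 3*s*v^3 + 2*s*v^2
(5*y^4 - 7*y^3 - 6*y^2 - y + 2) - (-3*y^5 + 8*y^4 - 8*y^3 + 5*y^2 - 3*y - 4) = 3*y^5 - 3*y^4 + y^3 - 11*y^2 + 2*y + 6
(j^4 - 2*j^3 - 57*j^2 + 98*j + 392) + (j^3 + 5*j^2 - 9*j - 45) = j^4 - j^3 - 52*j^2 + 89*j + 347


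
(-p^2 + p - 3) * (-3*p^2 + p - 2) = 3*p^4 - 4*p^3 + 12*p^2 - 5*p + 6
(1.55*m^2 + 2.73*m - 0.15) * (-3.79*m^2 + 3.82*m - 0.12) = -5.8745*m^4 - 4.4257*m^3 + 10.8111*m^2 - 0.9006*m + 0.018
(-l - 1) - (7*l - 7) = 6 - 8*l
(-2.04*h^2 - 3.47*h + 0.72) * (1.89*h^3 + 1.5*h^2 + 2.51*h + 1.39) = -3.8556*h^5 - 9.6183*h^4 - 8.9646*h^3 - 10.4653*h^2 - 3.0161*h + 1.0008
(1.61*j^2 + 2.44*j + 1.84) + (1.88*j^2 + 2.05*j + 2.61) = 3.49*j^2 + 4.49*j + 4.45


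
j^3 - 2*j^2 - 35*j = j*(j - 7)*(j + 5)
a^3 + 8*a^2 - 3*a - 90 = (a - 3)*(a + 5)*(a + 6)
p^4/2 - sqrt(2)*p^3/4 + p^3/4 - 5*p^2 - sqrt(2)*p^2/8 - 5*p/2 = p*(p/2 + sqrt(2))*(p + 1/2)*(p - 5*sqrt(2)/2)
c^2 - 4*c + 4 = (c - 2)^2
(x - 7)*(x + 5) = x^2 - 2*x - 35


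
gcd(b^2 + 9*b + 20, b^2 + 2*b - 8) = b + 4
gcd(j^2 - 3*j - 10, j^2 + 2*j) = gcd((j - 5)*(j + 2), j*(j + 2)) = j + 2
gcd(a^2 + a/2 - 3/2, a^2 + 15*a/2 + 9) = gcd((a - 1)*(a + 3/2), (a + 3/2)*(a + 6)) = a + 3/2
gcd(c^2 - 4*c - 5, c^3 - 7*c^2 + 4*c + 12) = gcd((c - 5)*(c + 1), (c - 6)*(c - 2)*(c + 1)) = c + 1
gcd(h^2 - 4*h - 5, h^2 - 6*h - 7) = h + 1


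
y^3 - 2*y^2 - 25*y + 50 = (y - 5)*(y - 2)*(y + 5)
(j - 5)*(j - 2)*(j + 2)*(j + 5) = j^4 - 29*j^2 + 100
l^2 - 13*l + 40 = (l - 8)*(l - 5)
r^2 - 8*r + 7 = (r - 7)*(r - 1)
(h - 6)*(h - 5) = h^2 - 11*h + 30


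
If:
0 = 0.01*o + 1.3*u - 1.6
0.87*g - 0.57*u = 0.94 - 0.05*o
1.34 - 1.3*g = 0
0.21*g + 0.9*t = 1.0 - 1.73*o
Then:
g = 1.03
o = 13.69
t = -25.45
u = 1.13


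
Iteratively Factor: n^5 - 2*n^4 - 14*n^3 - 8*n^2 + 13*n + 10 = (n - 1)*(n^4 - n^3 - 15*n^2 - 23*n - 10) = (n - 5)*(n - 1)*(n^3 + 4*n^2 + 5*n + 2) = (n - 5)*(n - 1)*(n + 1)*(n^2 + 3*n + 2) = (n - 5)*(n - 1)*(n + 1)*(n + 2)*(n + 1)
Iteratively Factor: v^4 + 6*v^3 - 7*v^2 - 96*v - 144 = (v - 4)*(v^3 + 10*v^2 + 33*v + 36) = (v - 4)*(v + 3)*(v^2 + 7*v + 12) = (v - 4)*(v + 3)^2*(v + 4)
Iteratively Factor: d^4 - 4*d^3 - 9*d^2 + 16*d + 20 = (d + 2)*(d^3 - 6*d^2 + 3*d + 10) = (d + 1)*(d + 2)*(d^2 - 7*d + 10) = (d - 2)*(d + 1)*(d + 2)*(d - 5)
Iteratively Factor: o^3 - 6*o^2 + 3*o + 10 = (o - 2)*(o^2 - 4*o - 5) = (o - 2)*(o + 1)*(o - 5)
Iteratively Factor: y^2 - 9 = (y - 3)*(y + 3)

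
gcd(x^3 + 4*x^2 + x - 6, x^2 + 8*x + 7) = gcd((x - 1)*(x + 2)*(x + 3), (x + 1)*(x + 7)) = 1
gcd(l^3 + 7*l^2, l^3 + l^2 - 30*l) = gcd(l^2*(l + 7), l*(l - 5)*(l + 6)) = l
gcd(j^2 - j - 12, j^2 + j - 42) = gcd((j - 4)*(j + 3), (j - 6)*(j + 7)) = 1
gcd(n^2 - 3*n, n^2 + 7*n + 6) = 1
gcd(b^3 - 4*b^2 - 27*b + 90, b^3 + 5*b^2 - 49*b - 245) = b + 5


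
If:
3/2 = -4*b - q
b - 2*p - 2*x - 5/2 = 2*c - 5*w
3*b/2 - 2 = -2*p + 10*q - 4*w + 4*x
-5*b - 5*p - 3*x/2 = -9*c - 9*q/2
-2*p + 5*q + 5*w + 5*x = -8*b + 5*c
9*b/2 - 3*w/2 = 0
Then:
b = -2953/18095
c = -13099/18095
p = -139883/72380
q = -30661/36190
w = -8859/18095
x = 261/2585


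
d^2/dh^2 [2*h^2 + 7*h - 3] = 4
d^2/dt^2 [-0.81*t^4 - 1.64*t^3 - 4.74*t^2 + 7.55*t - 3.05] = -9.72*t^2 - 9.84*t - 9.48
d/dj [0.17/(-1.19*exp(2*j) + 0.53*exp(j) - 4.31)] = (0.4046*exp(j) - 0.0901)*exp(j)/(1.19*exp(2*j) - 0.53*exp(j) + 4.31)^2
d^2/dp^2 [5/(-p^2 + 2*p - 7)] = 10*(p^2 - 2*p - 4*(p - 1)^2 + 7)/(p^2 - 2*p + 7)^3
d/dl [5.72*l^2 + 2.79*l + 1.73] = 11.44*l + 2.79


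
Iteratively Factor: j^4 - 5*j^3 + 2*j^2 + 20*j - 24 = (j + 2)*(j^3 - 7*j^2 + 16*j - 12) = (j - 3)*(j + 2)*(j^2 - 4*j + 4) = (j - 3)*(j - 2)*(j + 2)*(j - 2)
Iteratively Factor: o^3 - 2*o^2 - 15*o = (o)*(o^2 - 2*o - 15) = o*(o - 5)*(o + 3)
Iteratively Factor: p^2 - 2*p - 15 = (p + 3)*(p - 5)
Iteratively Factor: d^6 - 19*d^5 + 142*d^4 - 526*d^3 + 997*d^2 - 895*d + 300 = (d - 1)*(d^5 - 18*d^4 + 124*d^3 - 402*d^2 + 595*d - 300) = (d - 5)*(d - 1)*(d^4 - 13*d^3 + 59*d^2 - 107*d + 60) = (d - 5)^2*(d - 1)*(d^3 - 8*d^2 + 19*d - 12) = (d - 5)^2*(d - 4)*(d - 1)*(d^2 - 4*d + 3) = (d - 5)^2*(d - 4)*(d - 1)^2*(d - 3)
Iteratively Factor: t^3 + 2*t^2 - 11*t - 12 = (t - 3)*(t^2 + 5*t + 4) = (t - 3)*(t + 1)*(t + 4)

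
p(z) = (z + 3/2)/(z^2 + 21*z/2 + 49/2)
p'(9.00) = 0.00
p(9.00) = 0.05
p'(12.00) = 0.00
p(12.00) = 0.05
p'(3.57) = -0.00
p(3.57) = 0.07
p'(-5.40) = -0.46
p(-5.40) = 1.28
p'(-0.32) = 0.02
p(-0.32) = 0.06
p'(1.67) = 0.00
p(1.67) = 0.07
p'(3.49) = -0.00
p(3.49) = 0.07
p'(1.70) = 0.00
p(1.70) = 0.07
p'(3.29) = -0.00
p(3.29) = 0.07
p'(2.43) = -0.00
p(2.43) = 0.07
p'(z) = (-2*z - 21/2)*(z + 3/2)/(z^2 + 21*z/2 + 49/2)^2 + 1/(z^2 + 21*z/2 + 49/2)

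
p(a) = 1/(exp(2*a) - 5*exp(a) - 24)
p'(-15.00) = 0.00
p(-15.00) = -0.04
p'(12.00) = 0.00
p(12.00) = 0.00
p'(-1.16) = 0.00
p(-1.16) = -0.04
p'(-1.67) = 0.00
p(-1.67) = -0.04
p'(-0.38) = 0.00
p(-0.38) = -0.04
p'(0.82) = 0.00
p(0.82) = -0.03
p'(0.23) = 0.00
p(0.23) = -0.03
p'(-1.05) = 0.00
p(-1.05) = -0.04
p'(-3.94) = 0.00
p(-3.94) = -0.04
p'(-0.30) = 0.00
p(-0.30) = -0.04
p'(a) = (-2*exp(2*a) + 5*exp(a))/(exp(2*a) - 5*exp(a) - 24)^2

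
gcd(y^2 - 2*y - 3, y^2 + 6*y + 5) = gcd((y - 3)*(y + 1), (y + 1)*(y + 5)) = y + 1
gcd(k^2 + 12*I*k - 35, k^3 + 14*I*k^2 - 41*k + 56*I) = k + 7*I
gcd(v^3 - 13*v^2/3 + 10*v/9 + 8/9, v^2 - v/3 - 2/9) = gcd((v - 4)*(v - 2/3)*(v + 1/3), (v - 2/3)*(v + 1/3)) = v^2 - v/3 - 2/9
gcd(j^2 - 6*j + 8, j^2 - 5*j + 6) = j - 2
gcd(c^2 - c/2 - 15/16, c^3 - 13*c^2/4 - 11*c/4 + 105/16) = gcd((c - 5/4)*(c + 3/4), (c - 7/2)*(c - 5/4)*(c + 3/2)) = c - 5/4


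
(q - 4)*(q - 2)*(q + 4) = q^3 - 2*q^2 - 16*q + 32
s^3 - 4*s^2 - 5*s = s*(s - 5)*(s + 1)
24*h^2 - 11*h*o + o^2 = (-8*h + o)*(-3*h + o)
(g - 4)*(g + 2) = g^2 - 2*g - 8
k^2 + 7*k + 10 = (k + 2)*(k + 5)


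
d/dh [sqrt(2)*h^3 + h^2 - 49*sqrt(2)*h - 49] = 3*sqrt(2)*h^2 + 2*h - 49*sqrt(2)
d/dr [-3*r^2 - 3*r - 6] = -6*r - 3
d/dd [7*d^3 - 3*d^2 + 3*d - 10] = 21*d^2 - 6*d + 3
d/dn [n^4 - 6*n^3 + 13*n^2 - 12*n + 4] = 4*n^3 - 18*n^2 + 26*n - 12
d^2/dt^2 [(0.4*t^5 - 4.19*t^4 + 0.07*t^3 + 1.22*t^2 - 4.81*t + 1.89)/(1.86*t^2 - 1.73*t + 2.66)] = (8.30304*t^7 - 49.585368*t^6 + 130.884132*t^5 - 254.84577*t^4 + 339.405894*t^3 - 354.678492*t^2 + 109.269636*t - 34.393618)/(6.434856*t^6 - 17.955324*t^5 + 44.30799*t^4 - 56.533805*t^3 + 63.36519*t^2 - 36.722364*t + 18.821096)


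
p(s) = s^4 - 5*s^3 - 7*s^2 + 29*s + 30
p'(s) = 4*s^3 - 15*s^2 - 14*s + 29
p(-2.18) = 7.90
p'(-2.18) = -53.21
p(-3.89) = 334.57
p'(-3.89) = -378.98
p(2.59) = 16.28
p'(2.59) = -38.39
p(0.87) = 47.21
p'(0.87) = 8.10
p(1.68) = 43.22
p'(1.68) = -17.89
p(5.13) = 12.10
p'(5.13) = 102.45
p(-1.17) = -3.63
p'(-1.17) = 18.44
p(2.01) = 35.73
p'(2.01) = -27.26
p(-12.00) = 28050.00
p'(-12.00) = -8875.00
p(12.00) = 11466.00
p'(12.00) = 4613.00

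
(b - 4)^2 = b^2 - 8*b + 16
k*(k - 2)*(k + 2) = k^3 - 4*k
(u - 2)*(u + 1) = u^2 - u - 2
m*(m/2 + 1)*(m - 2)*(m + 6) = m^4/2 + 3*m^3 - 2*m^2 - 12*m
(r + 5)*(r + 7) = r^2 + 12*r + 35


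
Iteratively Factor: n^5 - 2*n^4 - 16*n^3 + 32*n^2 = (n + 4)*(n^4 - 6*n^3 + 8*n^2) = (n - 4)*(n + 4)*(n^3 - 2*n^2) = n*(n - 4)*(n + 4)*(n^2 - 2*n) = n*(n - 4)*(n - 2)*(n + 4)*(n)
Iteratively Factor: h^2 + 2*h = (h)*(h + 2)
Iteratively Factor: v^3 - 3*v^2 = (v - 3)*(v^2) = v*(v - 3)*(v)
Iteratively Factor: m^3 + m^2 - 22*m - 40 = (m + 4)*(m^2 - 3*m - 10) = (m + 2)*(m + 4)*(m - 5)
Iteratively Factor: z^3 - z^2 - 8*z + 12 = (z - 2)*(z^2 + z - 6) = (z - 2)*(z + 3)*(z - 2)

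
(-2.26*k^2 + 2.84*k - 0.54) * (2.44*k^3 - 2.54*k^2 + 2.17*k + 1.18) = -5.5144*k^5 + 12.67*k^4 - 13.4354*k^3 + 4.8676*k^2 + 2.1794*k - 0.6372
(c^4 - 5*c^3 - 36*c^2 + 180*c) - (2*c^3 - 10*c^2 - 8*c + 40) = c^4 - 7*c^3 - 26*c^2 + 188*c - 40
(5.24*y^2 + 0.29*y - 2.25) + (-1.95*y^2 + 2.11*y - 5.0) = 3.29*y^2 + 2.4*y - 7.25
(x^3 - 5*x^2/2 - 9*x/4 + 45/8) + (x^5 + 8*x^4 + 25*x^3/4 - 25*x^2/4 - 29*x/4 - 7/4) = x^5 + 8*x^4 + 29*x^3/4 - 35*x^2/4 - 19*x/2 + 31/8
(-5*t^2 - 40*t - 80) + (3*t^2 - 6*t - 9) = -2*t^2 - 46*t - 89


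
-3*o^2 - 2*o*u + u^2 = (-3*o + u)*(o + u)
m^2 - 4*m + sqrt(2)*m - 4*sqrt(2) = (m - 4)*(m + sqrt(2))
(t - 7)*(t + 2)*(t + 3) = t^3 - 2*t^2 - 29*t - 42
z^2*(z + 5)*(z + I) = z^4 + 5*z^3 + I*z^3 + 5*I*z^2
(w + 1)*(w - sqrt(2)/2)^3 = w^4 - 3*sqrt(2)*w^3/2 + w^3 - 3*sqrt(2)*w^2/2 + 3*w^2/2 - sqrt(2)*w/4 + 3*w/2 - sqrt(2)/4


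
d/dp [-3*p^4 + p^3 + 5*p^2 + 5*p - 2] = -12*p^3 + 3*p^2 + 10*p + 5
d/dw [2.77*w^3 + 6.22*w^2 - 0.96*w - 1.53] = 8.31*w^2 + 12.44*w - 0.96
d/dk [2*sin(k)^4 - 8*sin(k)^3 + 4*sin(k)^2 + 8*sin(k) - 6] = 8*(sin(k)^3 - 3*sin(k)^2 + sin(k) + 1)*cos(k)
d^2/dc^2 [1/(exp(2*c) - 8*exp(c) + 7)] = 4*((2 - exp(c))*(exp(2*c) - 8*exp(c) + 7) + 2*(exp(c) - 4)^2*exp(c))*exp(c)/(exp(2*c) - 8*exp(c) + 7)^3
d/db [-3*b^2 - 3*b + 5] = -6*b - 3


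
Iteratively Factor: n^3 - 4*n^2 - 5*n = (n - 5)*(n^2 + n) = n*(n - 5)*(n + 1)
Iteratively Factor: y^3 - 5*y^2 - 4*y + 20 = (y - 2)*(y^2 - 3*y - 10) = (y - 2)*(y + 2)*(y - 5)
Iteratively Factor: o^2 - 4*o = (o)*(o - 4)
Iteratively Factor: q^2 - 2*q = (q)*(q - 2)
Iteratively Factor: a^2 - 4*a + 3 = (a - 1)*(a - 3)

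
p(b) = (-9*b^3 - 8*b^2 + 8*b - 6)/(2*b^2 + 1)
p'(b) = -4*b*(-9*b^3 - 8*b^2 + 8*b - 6)/(2*b^2 + 1)^2 + (-27*b^2 - 16*b + 8)/(2*b^2 + 1) = (-18*b^4 - 43*b^2 + 8*b + 8)/(4*b^4 + 4*b^2 + 1)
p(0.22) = -4.31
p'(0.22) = 6.35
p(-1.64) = -0.15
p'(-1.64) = -6.17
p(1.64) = -8.48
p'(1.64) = -5.52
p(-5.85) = 21.24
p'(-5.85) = -4.68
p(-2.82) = 6.49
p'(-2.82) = -5.23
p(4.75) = -24.13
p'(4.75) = -4.74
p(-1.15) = -3.32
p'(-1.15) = -6.74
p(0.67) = -3.66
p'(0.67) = -2.66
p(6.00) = -30.00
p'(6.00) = -4.66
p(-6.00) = 21.95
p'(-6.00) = -4.68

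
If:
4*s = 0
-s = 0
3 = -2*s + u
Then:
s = 0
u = 3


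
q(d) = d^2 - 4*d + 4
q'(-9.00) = -22.00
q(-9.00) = 121.00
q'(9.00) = 14.00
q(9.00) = 49.00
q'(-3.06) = -10.12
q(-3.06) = 25.60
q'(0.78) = -2.44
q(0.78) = 1.49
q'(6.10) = 8.20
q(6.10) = 16.81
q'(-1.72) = -7.44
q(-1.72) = 13.84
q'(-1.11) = -6.22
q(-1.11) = 9.67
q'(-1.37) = -6.74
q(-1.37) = 11.36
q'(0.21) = -3.58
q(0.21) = 3.20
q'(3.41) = 2.82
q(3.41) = 1.99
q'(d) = 2*d - 4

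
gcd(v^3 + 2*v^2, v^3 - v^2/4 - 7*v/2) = v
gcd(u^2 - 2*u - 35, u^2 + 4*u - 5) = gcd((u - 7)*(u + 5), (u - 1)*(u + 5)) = u + 5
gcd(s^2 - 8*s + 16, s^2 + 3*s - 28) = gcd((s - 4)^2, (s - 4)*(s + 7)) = s - 4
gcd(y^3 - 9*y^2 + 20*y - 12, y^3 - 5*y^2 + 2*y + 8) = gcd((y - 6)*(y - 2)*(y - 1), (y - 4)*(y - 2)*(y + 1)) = y - 2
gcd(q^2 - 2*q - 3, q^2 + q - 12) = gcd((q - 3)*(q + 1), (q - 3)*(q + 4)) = q - 3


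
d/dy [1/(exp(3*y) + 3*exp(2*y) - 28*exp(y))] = (-3*exp(2*y) - 6*exp(y) + 28)*exp(-y)/(exp(2*y) + 3*exp(y) - 28)^2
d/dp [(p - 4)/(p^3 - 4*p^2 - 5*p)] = (-p*(-p^2 + 4*p + 5) + (p - 4)*(-3*p^2 + 8*p + 5))/(p^2*(-p^2 + 4*p + 5)^2)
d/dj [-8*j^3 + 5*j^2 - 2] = 2*j*(5 - 12*j)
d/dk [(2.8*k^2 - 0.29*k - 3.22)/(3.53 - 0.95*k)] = (-2.66*k^2 + 19.768*k - 4.0827)/(0.9025*k^2 - 6.707*k + 12.4609)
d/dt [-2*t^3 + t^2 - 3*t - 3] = -6*t^2 + 2*t - 3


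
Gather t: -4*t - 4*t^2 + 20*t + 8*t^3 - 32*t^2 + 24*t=8*t^3 - 36*t^2 + 40*t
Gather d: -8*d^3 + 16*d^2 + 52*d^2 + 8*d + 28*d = -8*d^3 + 68*d^2 + 36*d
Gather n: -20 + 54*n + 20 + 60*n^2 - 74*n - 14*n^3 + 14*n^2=-14*n^3 + 74*n^2 - 20*n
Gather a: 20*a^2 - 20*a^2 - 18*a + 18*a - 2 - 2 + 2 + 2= 0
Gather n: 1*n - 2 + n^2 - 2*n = n^2 - n - 2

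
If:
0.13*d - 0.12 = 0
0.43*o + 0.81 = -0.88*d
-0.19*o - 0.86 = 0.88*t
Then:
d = 0.92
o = -3.77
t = -0.16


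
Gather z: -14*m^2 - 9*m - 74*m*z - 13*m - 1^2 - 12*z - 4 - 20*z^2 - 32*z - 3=-14*m^2 - 22*m - 20*z^2 + z*(-74*m - 44) - 8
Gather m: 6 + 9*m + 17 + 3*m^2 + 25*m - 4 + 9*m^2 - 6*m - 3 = 12*m^2 + 28*m + 16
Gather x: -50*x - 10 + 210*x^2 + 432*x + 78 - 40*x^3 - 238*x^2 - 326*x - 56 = -40*x^3 - 28*x^2 + 56*x + 12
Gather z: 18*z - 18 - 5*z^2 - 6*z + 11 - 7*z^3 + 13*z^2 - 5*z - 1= -7*z^3 + 8*z^2 + 7*z - 8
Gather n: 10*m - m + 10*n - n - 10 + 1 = 9*m + 9*n - 9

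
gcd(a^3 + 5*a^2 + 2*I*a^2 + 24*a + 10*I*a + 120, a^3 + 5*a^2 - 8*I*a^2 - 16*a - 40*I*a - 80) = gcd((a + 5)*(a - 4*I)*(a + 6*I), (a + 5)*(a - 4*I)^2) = a^2 + a*(5 - 4*I) - 20*I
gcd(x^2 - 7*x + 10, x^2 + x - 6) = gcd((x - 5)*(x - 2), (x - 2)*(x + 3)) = x - 2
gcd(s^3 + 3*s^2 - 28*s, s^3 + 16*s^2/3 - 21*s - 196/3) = s^2 + 3*s - 28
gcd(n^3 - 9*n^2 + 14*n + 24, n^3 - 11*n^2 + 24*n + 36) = n^2 - 5*n - 6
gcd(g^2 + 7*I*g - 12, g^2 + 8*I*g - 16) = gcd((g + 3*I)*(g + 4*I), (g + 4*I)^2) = g + 4*I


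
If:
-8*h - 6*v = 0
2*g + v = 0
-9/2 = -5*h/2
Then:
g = 6/5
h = 9/5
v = -12/5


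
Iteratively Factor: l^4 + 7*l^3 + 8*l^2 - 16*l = (l + 4)*(l^3 + 3*l^2 - 4*l) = (l + 4)^2*(l^2 - l) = l*(l + 4)^2*(l - 1)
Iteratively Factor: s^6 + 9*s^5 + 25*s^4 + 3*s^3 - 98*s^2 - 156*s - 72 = (s - 2)*(s^5 + 11*s^4 + 47*s^3 + 97*s^2 + 96*s + 36) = (s - 2)*(s + 3)*(s^4 + 8*s^3 + 23*s^2 + 28*s + 12) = (s - 2)*(s + 1)*(s + 3)*(s^3 + 7*s^2 + 16*s + 12) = (s - 2)*(s + 1)*(s + 2)*(s + 3)*(s^2 + 5*s + 6) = (s - 2)*(s + 1)*(s + 2)^2*(s + 3)*(s + 3)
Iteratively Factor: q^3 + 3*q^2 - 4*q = (q - 1)*(q^2 + 4*q) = q*(q - 1)*(q + 4)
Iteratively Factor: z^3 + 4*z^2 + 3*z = (z + 3)*(z^2 + z) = (z + 1)*(z + 3)*(z)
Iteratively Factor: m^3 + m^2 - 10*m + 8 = (m - 1)*(m^2 + 2*m - 8) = (m - 2)*(m - 1)*(m + 4)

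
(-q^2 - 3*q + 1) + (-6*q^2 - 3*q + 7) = -7*q^2 - 6*q + 8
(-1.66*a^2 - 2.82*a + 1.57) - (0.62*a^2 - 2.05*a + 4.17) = -2.28*a^2 - 0.77*a - 2.6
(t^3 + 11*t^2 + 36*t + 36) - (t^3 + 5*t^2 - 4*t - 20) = 6*t^2 + 40*t + 56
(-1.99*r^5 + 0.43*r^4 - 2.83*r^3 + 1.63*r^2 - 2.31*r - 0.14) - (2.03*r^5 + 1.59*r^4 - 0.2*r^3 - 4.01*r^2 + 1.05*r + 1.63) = -4.02*r^5 - 1.16*r^4 - 2.63*r^3 + 5.64*r^2 - 3.36*r - 1.77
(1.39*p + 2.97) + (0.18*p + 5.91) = 1.57*p + 8.88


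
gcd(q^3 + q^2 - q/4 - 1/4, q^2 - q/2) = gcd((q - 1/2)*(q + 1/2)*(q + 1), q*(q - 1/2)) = q - 1/2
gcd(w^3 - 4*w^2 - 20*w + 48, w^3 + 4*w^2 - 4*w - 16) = w^2 + 2*w - 8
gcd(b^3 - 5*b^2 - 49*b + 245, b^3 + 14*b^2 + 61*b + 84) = b + 7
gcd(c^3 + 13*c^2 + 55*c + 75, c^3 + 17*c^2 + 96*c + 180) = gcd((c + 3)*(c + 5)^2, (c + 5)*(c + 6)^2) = c + 5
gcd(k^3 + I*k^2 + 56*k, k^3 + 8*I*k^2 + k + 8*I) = k + 8*I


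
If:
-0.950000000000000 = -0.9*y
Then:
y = 1.06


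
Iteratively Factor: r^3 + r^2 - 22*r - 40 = (r + 4)*(r^2 - 3*r - 10) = (r - 5)*(r + 4)*(r + 2)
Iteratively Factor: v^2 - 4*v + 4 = (v - 2)*(v - 2)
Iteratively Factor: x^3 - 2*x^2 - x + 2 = (x - 2)*(x^2 - 1) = (x - 2)*(x + 1)*(x - 1)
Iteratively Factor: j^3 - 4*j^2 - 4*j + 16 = (j - 4)*(j^2 - 4) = (j - 4)*(j - 2)*(j + 2)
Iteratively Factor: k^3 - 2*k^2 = (k)*(k^2 - 2*k) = k^2*(k - 2)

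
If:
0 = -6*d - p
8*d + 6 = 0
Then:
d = -3/4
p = 9/2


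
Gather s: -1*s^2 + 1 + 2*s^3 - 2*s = 2*s^3 - s^2 - 2*s + 1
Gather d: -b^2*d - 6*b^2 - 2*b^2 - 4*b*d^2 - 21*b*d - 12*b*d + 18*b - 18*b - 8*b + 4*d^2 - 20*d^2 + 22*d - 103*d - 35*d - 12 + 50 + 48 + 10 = -8*b^2 - 8*b + d^2*(-4*b - 16) + d*(-b^2 - 33*b - 116) + 96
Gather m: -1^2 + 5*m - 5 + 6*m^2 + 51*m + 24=6*m^2 + 56*m + 18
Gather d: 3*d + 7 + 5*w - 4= 3*d + 5*w + 3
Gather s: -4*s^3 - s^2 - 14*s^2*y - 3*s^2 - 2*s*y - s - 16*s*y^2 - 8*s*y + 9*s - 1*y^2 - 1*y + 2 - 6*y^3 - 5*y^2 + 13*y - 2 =-4*s^3 + s^2*(-14*y - 4) + s*(-16*y^2 - 10*y + 8) - 6*y^3 - 6*y^2 + 12*y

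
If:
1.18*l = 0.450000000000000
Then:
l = 0.38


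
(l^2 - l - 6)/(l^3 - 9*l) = (l + 2)/(l*(l + 3))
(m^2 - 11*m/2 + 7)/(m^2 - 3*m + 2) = (m - 7/2)/(m - 1)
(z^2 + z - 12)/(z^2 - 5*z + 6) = (z + 4)/(z - 2)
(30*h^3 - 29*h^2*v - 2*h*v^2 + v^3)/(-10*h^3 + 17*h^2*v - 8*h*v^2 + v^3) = (-30*h^2 - h*v + v^2)/(10*h^2 - 7*h*v + v^2)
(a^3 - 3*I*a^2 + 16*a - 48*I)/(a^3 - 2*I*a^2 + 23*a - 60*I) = (a + 4*I)/(a + 5*I)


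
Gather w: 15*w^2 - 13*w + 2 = 15*w^2 - 13*w + 2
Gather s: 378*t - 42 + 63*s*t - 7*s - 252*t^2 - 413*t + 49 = s*(63*t - 7) - 252*t^2 - 35*t + 7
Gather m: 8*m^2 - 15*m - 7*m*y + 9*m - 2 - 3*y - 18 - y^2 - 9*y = 8*m^2 + m*(-7*y - 6) - y^2 - 12*y - 20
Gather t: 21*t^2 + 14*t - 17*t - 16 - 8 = 21*t^2 - 3*t - 24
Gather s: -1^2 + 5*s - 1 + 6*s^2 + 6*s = 6*s^2 + 11*s - 2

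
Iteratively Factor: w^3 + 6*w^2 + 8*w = (w + 4)*(w^2 + 2*w) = w*(w + 4)*(w + 2)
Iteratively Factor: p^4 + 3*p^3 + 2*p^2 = (p + 1)*(p^3 + 2*p^2) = p*(p + 1)*(p^2 + 2*p) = p^2*(p + 1)*(p + 2)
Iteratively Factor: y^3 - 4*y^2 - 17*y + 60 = (y - 3)*(y^2 - y - 20) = (y - 5)*(y - 3)*(y + 4)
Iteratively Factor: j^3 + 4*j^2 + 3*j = (j + 1)*(j^2 + 3*j) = (j + 1)*(j + 3)*(j)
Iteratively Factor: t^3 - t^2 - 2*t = (t + 1)*(t^2 - 2*t) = (t - 2)*(t + 1)*(t)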